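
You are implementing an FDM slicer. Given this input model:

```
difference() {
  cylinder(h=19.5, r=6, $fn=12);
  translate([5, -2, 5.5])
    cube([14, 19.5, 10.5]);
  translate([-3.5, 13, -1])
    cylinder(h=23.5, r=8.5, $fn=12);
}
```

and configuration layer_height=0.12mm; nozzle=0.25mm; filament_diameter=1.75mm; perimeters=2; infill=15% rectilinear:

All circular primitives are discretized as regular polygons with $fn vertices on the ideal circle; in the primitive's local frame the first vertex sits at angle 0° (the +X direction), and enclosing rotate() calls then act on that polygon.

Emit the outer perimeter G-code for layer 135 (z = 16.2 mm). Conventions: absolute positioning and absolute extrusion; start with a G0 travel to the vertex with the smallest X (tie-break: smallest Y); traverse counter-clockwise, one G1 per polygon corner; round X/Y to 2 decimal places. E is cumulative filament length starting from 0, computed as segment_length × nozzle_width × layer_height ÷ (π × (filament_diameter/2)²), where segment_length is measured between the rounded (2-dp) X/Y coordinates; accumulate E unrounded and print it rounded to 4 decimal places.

G0 X-6.00 Y0.00 Z16.20
G1 X-5.20 Y-3.00 E0.0387
G1 X-3.00 Y-5.20 E0.0775
G1 X0.00 Y-6.00 E0.1163
G1 X3.00 Y-5.20 E0.1550
G1 X5.20 Y-3.00 E0.1938
G1 X6.00 Y0.00 E0.2325
G1 X5.20 Y3.00 E0.2712
G1 X3.00 Y5.20 E0.3100
G1 X0.88 Y5.77 E0.3374
G1 X0.75 Y5.64 E0.3397
G1 X-3.50 Y4.50 E0.3946
G1 X-3.65 Y4.54 E0.3965
G1 X-5.20 Y3.00 E0.4238
G1 X-6.00 Y0.00 E0.4625

At z = 16.2 mm: the cylinder: section is a regular 12-gon, circumradius r=6; the cube at (5, -2) is not intersected at this z (z outside [5.5, 16]); the cylinder at (-3.5, 13): section is a regular 12-gon, circumradius r=8.5; Taking the first minus the rest: starting from the r=6 cylinder, the r=8.5 cylinder at (-3.5, 13) partially overlaps it — only the 2.17 mm² overlap (of its 216.75 mm²) is removed, clipping the outline — 1 connected region. The outline is a single polygon with 14 vertices. Extrusion per mm of travel: 0.25 × 0.12 / (π × 0.875²) = 0.012473. Accumulating E over each segment gives final E = 0.4625.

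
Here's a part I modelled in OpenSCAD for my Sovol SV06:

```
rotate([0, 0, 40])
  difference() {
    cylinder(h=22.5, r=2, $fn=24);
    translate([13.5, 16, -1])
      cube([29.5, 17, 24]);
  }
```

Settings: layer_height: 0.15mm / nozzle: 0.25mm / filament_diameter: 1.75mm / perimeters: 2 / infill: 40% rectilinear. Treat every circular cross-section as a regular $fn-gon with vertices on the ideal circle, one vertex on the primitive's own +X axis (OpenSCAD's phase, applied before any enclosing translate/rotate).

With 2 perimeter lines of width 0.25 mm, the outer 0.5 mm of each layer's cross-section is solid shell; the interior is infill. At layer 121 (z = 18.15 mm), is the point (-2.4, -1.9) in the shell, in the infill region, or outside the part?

At z = 18.15 mm: the r=2 cylinder contributes a regular 24-gon of circumradius 2; the 29.5×17 cube at (13.5, 16) contributes its full rectangle; Taking the first minus the rest: starting from the r=2 cylinder, the 29.5×17 cube at (13.5, 16) misses the remaining region (no effect) — 1 connected region; (rotated 40° about Z; rotation is an isometry so areas/perimeters/island counts are preserved). Overall, the cross-section is a single solid region. Undo the 40° rotation: the query point maps to (-3.060, 0.087) in the un-rotated model frame. The nearest boundary edge runs (-1.93, -0.52)→(-2.00, 0.00); distance from the point to it = 1.06 mm. The point is not inside any of the regions above, so it lies outside the cross-section (1.06 mm from the nearest boundary).

outside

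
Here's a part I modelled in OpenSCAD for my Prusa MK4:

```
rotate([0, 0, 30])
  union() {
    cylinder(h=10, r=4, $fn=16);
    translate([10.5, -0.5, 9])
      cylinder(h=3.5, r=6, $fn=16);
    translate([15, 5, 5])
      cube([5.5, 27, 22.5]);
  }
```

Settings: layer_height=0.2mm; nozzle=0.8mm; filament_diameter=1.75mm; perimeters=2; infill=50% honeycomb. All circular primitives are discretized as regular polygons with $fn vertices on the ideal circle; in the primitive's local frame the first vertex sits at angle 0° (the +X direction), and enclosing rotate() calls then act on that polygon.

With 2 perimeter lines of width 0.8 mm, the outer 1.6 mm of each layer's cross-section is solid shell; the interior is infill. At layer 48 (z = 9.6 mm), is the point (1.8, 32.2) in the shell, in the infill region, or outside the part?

At z = 9.6 mm: the r=4 cylinder contributes a regular 16-gon of circumradius 4; the cylinder at (10.5, -0.5): section is a regular 16-gon, circumradius r=6; the cube at (15, 5) is present — its section is the full 5.5×27 rectangle; Merging all regions: the 3 present regions are separate (no shared area or edge), so areas and boundary lengths simply add and each stays a separate island — 3 connected regions; (rotated 30° about Z; rotation is an isometry so areas/perimeters/island counts are preserved). Overall, the cross-section has 3 separate islands. Undo the 30° rotation: the query point maps to (17.659, 26.986) in the un-rotated model frame. The nearest boundary edge runs (15.00, 5.00)→(15.00, 32.00); distance from the point to it = 2.66 mm. (Shell/infill is judged within the island containing the point — the largest one.) The point is inside the cross-section and 2.66 mm from the nearest boundary — more than the 1.6 mm shell width (2 × 0.8), so it's in the infill interior.

infill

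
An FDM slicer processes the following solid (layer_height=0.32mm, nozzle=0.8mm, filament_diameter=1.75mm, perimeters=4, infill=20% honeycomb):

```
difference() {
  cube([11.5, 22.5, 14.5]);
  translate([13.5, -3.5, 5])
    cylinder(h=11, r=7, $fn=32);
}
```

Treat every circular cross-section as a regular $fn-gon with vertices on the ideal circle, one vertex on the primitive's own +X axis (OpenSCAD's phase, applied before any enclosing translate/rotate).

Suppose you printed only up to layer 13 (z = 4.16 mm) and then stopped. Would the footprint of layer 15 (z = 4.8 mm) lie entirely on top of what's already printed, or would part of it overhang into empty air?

entirely on top

Compare the two slices. At z = 4.16: the cube is present — its section is the full 11.5×22.5 rectangle (area 258.75 mm²); the cylinder at (13.5, -3.5) is absent (z outside [5, 16]); After the difference (first − rest): none of the subtracted shapes is present at this height, so the 11.5×22.5 cube is unchanged — area = 258.75 mm². At z = 4.8: the 11.5×22.5 cube contributes its full rectangle (area 258.75 mm²); the cylinder at (13.5, -3.5) is not intersected at this z (z outside [5, 16]); After the difference (first − rest): none of the subtracted shapes is present at this height, so the 11.5×22.5 cube is unchanged — area = 258.75 mm². Checking containment: the cross-section at z = 4.8 is a subset of the cross-section at z = 4.16.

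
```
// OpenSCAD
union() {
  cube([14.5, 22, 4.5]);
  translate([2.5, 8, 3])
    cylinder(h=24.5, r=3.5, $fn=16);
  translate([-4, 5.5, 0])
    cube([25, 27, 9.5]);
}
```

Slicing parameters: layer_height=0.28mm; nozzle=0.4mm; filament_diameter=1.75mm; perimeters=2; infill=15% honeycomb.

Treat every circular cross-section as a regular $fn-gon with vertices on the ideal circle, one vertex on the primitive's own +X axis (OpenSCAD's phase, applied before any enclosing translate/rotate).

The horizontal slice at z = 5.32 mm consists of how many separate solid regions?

1

At z = 5.32 mm: the cube is absent (z outside [0, 4.5]); the cylinder at (2.5, 8): section is a regular 16-gon, circumradius r=3.5; the cube at (-4, 5.5) (footprint 25×27) is included at this height; Combining (union): the regions partially overlap (shared area 34.38 mm²), so overlapping operands fuse into one piece — 1 connected region. The result has 1 disconnected region.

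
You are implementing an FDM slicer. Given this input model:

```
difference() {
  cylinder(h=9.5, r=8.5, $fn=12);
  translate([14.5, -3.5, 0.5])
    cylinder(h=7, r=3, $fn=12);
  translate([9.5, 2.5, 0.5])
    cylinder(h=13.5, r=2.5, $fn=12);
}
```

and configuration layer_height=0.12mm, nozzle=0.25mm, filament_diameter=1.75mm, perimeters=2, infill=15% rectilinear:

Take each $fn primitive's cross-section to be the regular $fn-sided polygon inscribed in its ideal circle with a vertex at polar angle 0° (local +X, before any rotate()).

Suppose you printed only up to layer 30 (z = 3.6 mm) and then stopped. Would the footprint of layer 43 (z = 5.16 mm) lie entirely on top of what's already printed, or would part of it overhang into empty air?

Compare the two slices. At z = 3.6: the cylinder: section is a regular 12-gon, circumradius r=8.5 (area = (12/2)·8.500²·sin(360°/12) = 216.75 mm²); the cylinder at (14.5, -3.5): section is a regular 12-gon, circumradius r=3 (area = (12/2)·3.000²·sin(360°/12) = 27.00 mm²); the cylinder at (9.5, 2.5): section is a regular 12-gon, circumradius r=2.5 (area = (12/2)·2.500²·sin(360°/12) = 18.75 mm²); Subtracting the remaining from the first: starting from the r=8.5 cylinder (216.75 mm²), the r=3 cylinder at (14.5, -3.5) misses the remaining region (no effect); the r=2.5 cylinder at (9.5, 2.5) partially overlaps it — only the 2.12 mm² overlap (of its 18.75 mm²) is removed, clipping the outline — area = 214.63 mm². At z = 5.16: the r=8.5 cylinder contributes a regular 12-gon of circumradius 8.5 (area = (12/2)·8.500²·sin(360°/12) = 216.75 mm²); the cylinder at (14.5, -3.5): section is a regular 12-gon, circumradius r=3 (area = (12/2)·3.000²·sin(360°/12) = 27.00 mm²); the r=2.5 cylinder at (9.5, 2.5) gives a regular 12-gon of circumradius 2.5 (constant along its height) (area = (12/2)·2.500²·sin(360°/12) = 18.75 mm²); Taking the first minus the rest: starting from the r=8.5 cylinder (216.75 mm²), the r=3 cylinder at (14.5, -3.5) misses the remaining region (no effect); the r=2.5 cylinder at (9.5, 2.5) partially overlaps it — only the 2.12 mm² overlap (of its 18.75 mm²) is removed, clipping the outline — area = 214.63 mm². Checking containment: the cross-section at z = 5.16 is a subset of the cross-section at z = 3.6.

entirely on top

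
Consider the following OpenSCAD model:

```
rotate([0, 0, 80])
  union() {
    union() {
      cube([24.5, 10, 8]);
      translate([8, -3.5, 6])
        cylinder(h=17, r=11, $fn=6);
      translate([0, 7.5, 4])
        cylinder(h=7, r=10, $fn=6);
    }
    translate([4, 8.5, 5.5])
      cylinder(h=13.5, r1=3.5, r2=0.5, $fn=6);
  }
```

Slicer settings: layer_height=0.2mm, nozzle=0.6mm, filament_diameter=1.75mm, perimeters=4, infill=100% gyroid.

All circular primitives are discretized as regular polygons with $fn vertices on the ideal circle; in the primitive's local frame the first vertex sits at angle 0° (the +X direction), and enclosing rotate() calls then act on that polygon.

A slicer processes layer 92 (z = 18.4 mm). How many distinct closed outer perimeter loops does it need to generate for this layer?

At z = 18.4 mm: the cube is absent (z outside [0, 8]); the r=11 cylinder at (8, -3.5) contributes a regular 6-gon of circumradius 11; the cylinder at (0, 7.5) is not intersected at this z (z outside [4, 11]); Combining (union): only the r=11 cylinder at (8, -3.5) is present, so the union is just that shape — 1 connected region; the cone at (4, 8.5) (r1=3.5→r2=0.5) has section circumradius 0.633 here — a regular 6-gon; Combining (union): the 2 present regions are separate (no shared area or edge), so areas and boundary lengths simply add and each stays a separate island — 2 connected regions; (whole slice rotated 80° about Z — lengths, areas and connectivity unchanged). The result has 2 disconnected regions.

2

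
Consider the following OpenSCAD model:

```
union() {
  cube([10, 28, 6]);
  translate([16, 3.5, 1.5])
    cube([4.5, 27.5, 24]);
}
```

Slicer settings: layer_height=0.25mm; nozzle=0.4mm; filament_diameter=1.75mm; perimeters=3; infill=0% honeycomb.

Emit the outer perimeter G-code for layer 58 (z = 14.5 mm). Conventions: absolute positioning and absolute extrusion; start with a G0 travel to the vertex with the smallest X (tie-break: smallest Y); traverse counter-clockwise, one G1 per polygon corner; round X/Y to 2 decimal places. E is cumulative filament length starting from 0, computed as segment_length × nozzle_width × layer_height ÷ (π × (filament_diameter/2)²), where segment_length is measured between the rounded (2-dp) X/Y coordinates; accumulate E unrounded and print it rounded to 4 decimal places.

G0 X16.00 Y3.50 Z14.50
G1 X20.50 Y3.50 E0.1871
G1 X20.50 Y31.00 E1.3304
G1 X16.00 Y31.00 E1.5175
G1 X16.00 Y3.50 E2.6608

At z = 14.5 mm: the cube is not intersected at this z (z outside [0, 6]); the cube at (16, 3.5) (footprint 4.5×27.5) is included at this height; Combining (union): only the 4.5×27.5 cube at (16, 3.5) is present, so the union is just that shape — 1 connected region. The outline is a single polygon with 4 vertices. Extrusion per mm of travel: 0.4 × 0.25 / (π × 0.875²) = 0.041575. Accumulating E over each segment gives final E = 2.6608.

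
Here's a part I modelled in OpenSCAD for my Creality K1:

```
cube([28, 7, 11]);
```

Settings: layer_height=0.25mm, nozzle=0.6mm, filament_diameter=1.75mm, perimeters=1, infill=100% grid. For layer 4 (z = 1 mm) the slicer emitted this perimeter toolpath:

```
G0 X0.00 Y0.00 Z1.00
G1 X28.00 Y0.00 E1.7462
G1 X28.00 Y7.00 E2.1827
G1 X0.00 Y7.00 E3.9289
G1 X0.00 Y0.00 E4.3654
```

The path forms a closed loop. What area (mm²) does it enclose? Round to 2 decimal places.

196.00 mm²

Apply the shoelace formula to the sequence of (X, Y) vertices; enclosed area = 196.00 mm².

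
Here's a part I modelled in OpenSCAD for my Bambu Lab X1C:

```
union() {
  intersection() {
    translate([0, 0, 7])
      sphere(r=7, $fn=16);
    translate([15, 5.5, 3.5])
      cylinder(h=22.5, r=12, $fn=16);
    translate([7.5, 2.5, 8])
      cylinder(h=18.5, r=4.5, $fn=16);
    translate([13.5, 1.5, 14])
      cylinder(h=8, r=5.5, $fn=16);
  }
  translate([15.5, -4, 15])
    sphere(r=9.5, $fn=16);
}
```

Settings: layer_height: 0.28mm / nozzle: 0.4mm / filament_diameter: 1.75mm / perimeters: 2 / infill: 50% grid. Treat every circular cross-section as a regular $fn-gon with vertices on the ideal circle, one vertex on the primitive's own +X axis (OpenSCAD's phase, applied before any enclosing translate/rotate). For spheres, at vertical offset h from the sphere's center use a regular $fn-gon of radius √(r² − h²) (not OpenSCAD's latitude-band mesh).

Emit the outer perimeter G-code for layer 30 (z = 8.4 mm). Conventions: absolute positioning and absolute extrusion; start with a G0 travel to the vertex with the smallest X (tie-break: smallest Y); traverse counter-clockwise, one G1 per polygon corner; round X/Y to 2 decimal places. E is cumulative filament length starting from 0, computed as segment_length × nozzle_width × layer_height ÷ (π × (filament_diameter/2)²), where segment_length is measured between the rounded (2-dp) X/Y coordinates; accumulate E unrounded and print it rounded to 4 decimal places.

G0 X8.67 Y-4.00 Z8.40
G1 X9.19 Y-6.61 E0.1239
G1 X10.67 Y-8.83 E0.2482
G1 X12.89 Y-10.31 E0.3724
G1 X15.50 Y-10.83 E0.4963
G1 X18.11 Y-10.31 E0.6202
G1 X20.33 Y-8.83 E0.7445
G1 X21.81 Y-6.61 E0.8687
G1 X22.33 Y-4.00 E0.9926
G1 X21.81 Y-1.39 E1.1166
G1 X20.33 Y0.83 E1.2408
G1 X18.11 Y2.31 E1.3650
G1 X15.50 Y2.83 E1.4890
G1 X12.89 Y2.31 E1.6129
G1 X10.67 Y0.83 E1.7371
G1 X9.19 Y-1.39 E1.8614
G1 X8.67 Y-4.00 E1.9853

At z = 8.4 mm: the r=7 sphere contributes a regular 16-gon of circumradius √(7²−1.4²) = 6.859; the cylinder at (15, 5.5): section is a regular 16-gon, circumradius r=12; the r=4.5 cylinder at (7.5, 2.5) gives a regular 16-gon of circumradius 4.5 (constant along its height); the cylinder at (13.5, 1.5) is not intersected at this z (z outside [14, 22]); Taking the intersection: at least one operand is absent at this height, so nothing remains; the r=9.5 sphere at (15.5, -4) slices to a regular 16-gon of circumradius 6.833 (√(r²−h²) with h=6.6 from center); Merging all regions: only the r=9.5 sphere at (15.5, -4) is present, so the union is just that shape — 1 connected region. The outline is a single polygon with 16 vertices. Extrusion per mm of travel: 0.4 × 0.28 / (π × 0.875²) = 0.046564. Accumulating E over each segment gives final E = 1.9853.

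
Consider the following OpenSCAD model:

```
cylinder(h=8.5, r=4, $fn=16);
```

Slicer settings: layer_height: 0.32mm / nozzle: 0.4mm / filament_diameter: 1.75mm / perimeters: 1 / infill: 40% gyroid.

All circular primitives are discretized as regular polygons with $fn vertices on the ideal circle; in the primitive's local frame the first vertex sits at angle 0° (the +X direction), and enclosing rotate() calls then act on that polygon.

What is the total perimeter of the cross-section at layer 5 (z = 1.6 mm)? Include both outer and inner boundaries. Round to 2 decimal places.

At z = 1.6 mm: the r=4 cylinder gives a regular 16-gon of circumradius 4 (constant along its height) (perimeter = 2·16·4.000·sin(180°/16) = 24.97 mm). Overall, the cross-section is a single solid region. Total boundary length (outer) = 24.97 mm.

24.97 mm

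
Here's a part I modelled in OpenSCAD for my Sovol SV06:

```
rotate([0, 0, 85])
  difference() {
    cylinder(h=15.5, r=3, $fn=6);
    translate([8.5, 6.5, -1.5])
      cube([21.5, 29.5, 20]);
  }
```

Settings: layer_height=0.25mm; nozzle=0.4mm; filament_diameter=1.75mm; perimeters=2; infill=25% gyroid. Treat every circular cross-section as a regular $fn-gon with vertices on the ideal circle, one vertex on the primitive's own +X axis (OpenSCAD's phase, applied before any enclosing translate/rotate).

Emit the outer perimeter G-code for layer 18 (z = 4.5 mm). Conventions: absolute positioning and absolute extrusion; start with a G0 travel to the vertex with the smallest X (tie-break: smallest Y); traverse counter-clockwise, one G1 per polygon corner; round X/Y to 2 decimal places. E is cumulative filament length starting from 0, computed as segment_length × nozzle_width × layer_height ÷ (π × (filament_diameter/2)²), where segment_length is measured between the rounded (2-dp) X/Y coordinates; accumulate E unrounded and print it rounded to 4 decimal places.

At z = 4.5 mm: the r=3 cylinder gives a regular 6-gon of circumradius 3 (constant along its height); the cube at (8.5, 6.5) is present — its section is the full 21.5×29.5 rectangle; After the difference (first − rest): starting from the r=3 cylinder, the 21.5×29.5 cube at (8.5, 6.5) misses the remaining region (no effect) — 1 connected region; (rotated 85° about Z; rotation is an isometry so areas/perimeters/island counts are preserved). The outline is a single polygon with 6 vertices. Extrusion per mm of travel: 0.4 × 0.25 / (π × 0.875²) = 0.041575. Accumulating E over each segment gives final E = 0.7488.

G0 X-2.72 Y-1.27 Z4.50
G1 X-0.26 Y-2.99 E0.1248
G1 X2.46 Y-1.72 E0.2496
G1 X2.72 Y1.27 E0.3744
G1 X0.26 Y2.99 E0.4992
G1 X-2.46 Y1.72 E0.6240
G1 X-2.72 Y-1.27 E0.7488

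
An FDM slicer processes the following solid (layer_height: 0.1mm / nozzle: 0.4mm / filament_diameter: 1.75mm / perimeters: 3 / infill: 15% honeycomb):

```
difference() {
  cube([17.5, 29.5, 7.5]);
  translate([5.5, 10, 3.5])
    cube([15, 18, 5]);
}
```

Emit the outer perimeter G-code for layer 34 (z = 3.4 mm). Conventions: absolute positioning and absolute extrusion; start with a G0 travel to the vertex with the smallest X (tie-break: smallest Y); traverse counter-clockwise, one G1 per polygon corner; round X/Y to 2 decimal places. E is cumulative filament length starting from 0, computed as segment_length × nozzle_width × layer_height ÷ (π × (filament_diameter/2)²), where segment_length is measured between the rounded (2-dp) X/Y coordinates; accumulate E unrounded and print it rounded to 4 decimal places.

At z = 3.4 mm: the cube (footprint 17.5×29.5) is included at this height; the cube at (5.5, 10) is absent (z outside [3.5, 8.5]); Taking the first minus the rest: none of the subtracted shapes is present at this height, so the 17.5×29.5 cube is unchanged — 1 connected region. The outline is a single polygon with 4 vertices. Extrusion per mm of travel: 0.4 × 0.1 / (π × 0.875²) = 0.016630. Accumulating E over each segment gives final E = 1.5632.

G0 X0.00 Y0.00 Z3.40
G1 X17.50 Y0.00 E0.2910
G1 X17.50 Y29.50 E0.7816
G1 X0.00 Y29.50 E1.0726
G1 X0.00 Y0.00 E1.5632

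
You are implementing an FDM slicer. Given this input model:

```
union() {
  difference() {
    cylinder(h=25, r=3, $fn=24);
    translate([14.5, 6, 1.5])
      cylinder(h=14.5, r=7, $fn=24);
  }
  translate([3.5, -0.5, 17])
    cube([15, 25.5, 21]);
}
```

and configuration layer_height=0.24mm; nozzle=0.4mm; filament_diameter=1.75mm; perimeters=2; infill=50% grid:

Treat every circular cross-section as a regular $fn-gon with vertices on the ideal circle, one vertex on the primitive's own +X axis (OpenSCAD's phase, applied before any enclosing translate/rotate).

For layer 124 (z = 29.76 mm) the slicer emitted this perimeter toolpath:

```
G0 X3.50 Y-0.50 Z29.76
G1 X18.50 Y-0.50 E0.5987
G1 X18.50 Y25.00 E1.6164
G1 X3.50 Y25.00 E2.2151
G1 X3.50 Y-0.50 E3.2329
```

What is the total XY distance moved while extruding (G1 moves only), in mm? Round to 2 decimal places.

81.00 mm

Sum the Euclidean lengths of each G1 segment: total = 81.00 mm.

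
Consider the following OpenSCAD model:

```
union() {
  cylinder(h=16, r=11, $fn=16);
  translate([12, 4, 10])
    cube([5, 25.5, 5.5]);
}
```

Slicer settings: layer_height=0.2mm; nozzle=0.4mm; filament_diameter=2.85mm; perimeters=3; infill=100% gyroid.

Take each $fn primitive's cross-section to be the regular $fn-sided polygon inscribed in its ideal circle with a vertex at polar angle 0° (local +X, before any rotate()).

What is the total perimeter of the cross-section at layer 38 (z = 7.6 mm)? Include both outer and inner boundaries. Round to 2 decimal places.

At z = 7.6 mm: the r=11 cylinder gives a regular 16-gon of circumradius 11 (constant along its height) (perimeter = 2·16·11.000·sin(180°/16) = 68.67 mm); the cube at (12, 4) does not reach this height (z outside [10, 15.5]); Merging all regions: only the r=11 cylinder is present, so the union is just that shape — boundary = 68.67 mm. Overall, the cross-section is a single solid region. Total boundary length (outer) = 68.67 mm.

68.67 mm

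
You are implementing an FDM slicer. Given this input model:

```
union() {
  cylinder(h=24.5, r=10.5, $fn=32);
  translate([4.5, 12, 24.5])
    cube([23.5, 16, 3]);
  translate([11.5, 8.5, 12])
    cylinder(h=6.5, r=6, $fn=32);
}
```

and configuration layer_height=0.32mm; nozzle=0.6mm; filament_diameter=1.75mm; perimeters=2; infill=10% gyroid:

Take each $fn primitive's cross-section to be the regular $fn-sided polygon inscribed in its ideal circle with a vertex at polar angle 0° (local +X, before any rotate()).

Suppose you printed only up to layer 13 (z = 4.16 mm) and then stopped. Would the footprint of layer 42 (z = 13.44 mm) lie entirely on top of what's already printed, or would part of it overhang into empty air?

part overhangs

Compare the two slices. At z = 4.16: the r=10.5 cylinder gives a regular 32-gon of circumradius 10.5 (constant along its height) (area = (32/2)·10.500²·sin(360°/32) = 344.14 mm²); the cube at (4.5, 12) is not intersected at this z (z outside [24.5, 27.5]); the cylinder at (11.5, 8.5) is absent (z outside [12, 18.5]); Merging all regions: only the r=10.5 cylinder is present, so the union is just that shape — area = 344.14 mm². At z = 13.44: the r=10.5 cylinder contributes a regular 32-gon of circumradius 10.5 (area = (32/2)·10.500²·sin(360°/32) = 344.14 mm²); the cube at (4.5, 12) does not reach this height (z outside [24.5, 27.5]); the cylinder at (11.5, 8.5): section is a regular 32-gon, circumradius r=6 (area = (32/2)·6.000²·sin(360°/32) = 112.37 mm²); Taking the union: the regions partially overlap — summed areas 456.51 mm² minus the doubly-counted overlap 11.26 mm² gives 445.25 mm² — area = 445.25 mm². Checking containment: at z = 13.44 the cross-section extends beyond the z = 4.16 cross-section by about 101.11 mm².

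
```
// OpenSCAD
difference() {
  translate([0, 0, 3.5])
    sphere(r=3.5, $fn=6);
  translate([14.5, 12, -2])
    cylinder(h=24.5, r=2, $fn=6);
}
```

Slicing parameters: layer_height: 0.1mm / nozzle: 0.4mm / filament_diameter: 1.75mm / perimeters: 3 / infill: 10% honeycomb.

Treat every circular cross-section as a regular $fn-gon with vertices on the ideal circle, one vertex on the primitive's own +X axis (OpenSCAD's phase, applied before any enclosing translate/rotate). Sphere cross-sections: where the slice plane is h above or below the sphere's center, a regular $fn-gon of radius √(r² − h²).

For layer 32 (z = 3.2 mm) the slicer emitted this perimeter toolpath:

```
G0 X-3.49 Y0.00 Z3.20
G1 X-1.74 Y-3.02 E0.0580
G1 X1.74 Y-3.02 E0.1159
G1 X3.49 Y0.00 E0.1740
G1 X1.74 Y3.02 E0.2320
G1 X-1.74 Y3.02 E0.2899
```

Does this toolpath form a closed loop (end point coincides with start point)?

Start point (G0): (-3.49, 0.00). End point (last G1): the path does not return to the start — open.

no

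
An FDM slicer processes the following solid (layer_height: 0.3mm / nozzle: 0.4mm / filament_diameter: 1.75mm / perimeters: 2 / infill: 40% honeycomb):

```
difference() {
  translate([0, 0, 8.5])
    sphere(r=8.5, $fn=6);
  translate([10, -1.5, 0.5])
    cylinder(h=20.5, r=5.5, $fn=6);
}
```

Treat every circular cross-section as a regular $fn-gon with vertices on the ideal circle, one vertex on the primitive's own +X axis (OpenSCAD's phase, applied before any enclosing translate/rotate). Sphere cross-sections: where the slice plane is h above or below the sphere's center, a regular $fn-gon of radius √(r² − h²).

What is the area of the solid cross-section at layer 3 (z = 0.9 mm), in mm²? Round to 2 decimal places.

37.65 mm²

At z = 0.9 mm: the r=8.5 sphere slices to a regular 6-gon of circumradius 3.807 (√(r²−h²) with h=7.6 from center) (area = (6/2)·3.807²·sin(360°/6) = 37.65 mm²); the r=5.5 cylinder at (10, -1.5) gives a regular 6-gon of circumradius 5.5 (constant along its height) (area = (6/2)·5.500²·sin(360°/6) = 78.59 mm²); Taking the first minus the rest: starting from the r=8.5 sphere (37.65 mm²), the r=5.5 cylinder at (10, -1.5) misses the remaining region (no effect) — area = 37.65 mm². Overall, the cross-section is a single solid region. Net area = 37.65 mm².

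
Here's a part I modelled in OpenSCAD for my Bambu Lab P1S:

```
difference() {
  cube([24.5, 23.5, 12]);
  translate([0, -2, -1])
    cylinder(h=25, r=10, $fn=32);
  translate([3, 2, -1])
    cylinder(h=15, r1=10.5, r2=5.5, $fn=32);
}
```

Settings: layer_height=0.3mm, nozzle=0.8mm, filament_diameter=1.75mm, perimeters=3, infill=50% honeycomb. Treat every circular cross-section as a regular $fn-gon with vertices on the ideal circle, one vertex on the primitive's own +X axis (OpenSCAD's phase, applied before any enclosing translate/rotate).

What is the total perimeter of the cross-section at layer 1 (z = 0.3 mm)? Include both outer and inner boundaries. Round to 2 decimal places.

At z = 0.3 mm: the cube (footprint 24.5×23.5) is included at this height (perimeter 96.00 mm); the cylinder at (0, -2): section is a regular 32-gon, circumradius r=10 (perimeter = 2·32·10.000·sin(180°/32) = 62.73 mm); the cone at (3, 2) (r1=10.5→r2=5.5) has section circumradius 10.067 here — a regular 32-gon (perimeter = 2·32·10.067·sin(180°/32) = 63.15 mm); Taking the first minus the rest: starting from the 24.5×23.5 cube, the r=10 cylinder at (0, -2) partially overlaps it — only the 58.23 mm² overlap (of its 312.14 mm²) is removed, clipping the outline; the cone at (3, 2) partially overlaps it — only the 76.43 mm² overlap (of its 316.32 mm²) is removed, clipping the outline — boundary = 92.43 mm. Overall, the cross-section is a single solid region. Total boundary length (outer) = 92.43 mm.

92.43 mm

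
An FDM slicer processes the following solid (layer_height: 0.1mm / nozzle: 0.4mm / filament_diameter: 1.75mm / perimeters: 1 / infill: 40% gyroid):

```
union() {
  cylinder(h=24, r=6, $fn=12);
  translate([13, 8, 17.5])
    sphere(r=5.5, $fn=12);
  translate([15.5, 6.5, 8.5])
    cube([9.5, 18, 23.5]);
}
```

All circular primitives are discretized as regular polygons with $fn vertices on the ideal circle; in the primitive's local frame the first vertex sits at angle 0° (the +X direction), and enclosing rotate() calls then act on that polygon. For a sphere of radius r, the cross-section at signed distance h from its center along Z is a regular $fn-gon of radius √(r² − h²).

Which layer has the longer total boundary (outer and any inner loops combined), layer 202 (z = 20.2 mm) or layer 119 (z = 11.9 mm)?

Layer 202 (z = 20.2): the r=6 cylinder contributes a regular 12-gon of circumradius 6 (perimeter = 2·12·6.000·sin(180°/12) = 37.27 mm); the sphere at (13, 8): section is a regular 12-gon, circumradius = √(r²−h²) = √(5.5²−2.7²) = 4.792 (perimeter = 2·12·4.792·sin(180°/12) = 29.76 mm); the cube at (15.5, 6.5) is present — its section is the full 9.5×18 rectangle (perimeter 55.00 mm); Combining (union): the regions partially overlap (shared area 9.22 mm²), so the edge portions inside another operand are dropped and the merged outline is re-measured after clipping — boundary = 108.23 mm. So its perimeter = 108.23 mm. Layer 119 (z = 11.9): the cylinder: section is a regular 12-gon, circumradius r=6 (perimeter = 2·12·6.000·sin(180°/12) = 37.27 mm); the sphere at (13, 8) is absent (|z−center|=5.600 > r=5.5); the cube at (15.5, 6.5) is present — its section is the full 9.5×18 rectangle (perimeter 55.00 mm); Taking the union: the 2 present regions are separate (no shared area or edge), so areas and boundary lengths simply add and each stays a separate island — boundary = 92.27 mm. So its perimeter = 92.27 mm. Layer 202 is larger (108.23 vs 92.27 mm).

layer 202 (z = 20.2 mm)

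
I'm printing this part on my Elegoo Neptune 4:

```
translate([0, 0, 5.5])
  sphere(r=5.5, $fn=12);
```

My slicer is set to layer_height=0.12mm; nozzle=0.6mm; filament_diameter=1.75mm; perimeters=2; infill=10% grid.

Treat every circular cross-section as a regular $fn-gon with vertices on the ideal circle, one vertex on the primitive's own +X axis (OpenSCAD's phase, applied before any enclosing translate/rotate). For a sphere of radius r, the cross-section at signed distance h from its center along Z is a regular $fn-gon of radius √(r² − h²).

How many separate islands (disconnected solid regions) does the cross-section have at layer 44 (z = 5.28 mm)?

At z = 5.28 mm: the r=5.5 sphere contributes a regular 12-gon of circumradius √(5.5²−0.22²) = 5.496. Overall, the cross-section is a single solid region. Island count = 1.

1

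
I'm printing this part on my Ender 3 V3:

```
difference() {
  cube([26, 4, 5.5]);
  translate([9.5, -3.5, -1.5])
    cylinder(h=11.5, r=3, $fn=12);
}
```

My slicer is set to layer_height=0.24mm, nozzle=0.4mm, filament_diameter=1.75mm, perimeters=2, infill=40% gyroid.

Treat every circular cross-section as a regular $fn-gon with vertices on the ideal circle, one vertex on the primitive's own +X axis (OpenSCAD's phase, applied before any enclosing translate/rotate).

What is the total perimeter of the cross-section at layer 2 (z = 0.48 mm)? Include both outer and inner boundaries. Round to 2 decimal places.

At z = 0.48 mm: the cube (footprint 26×4) is included at this height (perimeter 60.00 mm); the r=3 cylinder at (9.5, -3.5) gives a regular 12-gon of circumradius 3 (constant along its height) (perimeter = 2·12·3.000·sin(180°/12) = 18.63 mm); Subtracting the remaining from the first: starting from the 26×4 cube, the r=3 cylinder at (9.5, -3.5) misses the remaining region (no effect) — boundary = 60.00 mm. Overall, the cross-section is a single solid region. Total boundary length (outer) = 60.00 mm.

60.00 mm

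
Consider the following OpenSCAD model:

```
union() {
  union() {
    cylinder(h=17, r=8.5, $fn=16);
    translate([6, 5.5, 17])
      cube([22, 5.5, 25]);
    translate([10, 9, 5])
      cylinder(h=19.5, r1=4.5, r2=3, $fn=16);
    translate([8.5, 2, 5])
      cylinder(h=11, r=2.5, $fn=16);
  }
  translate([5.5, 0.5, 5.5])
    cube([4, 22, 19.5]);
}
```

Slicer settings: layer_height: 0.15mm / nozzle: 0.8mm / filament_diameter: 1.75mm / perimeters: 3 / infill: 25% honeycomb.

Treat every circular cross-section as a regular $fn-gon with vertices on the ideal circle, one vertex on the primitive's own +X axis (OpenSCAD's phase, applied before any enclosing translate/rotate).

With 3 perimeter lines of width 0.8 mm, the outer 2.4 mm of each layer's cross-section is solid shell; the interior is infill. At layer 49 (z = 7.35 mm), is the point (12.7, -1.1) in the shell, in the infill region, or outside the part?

outside

At z = 7.35 mm: the r=8.5 cylinder gives a regular 16-gon of circumradius 8.5 (constant along its height); the cube at (6, 5.5) does not reach this height (z outside [17, 42]); the cone at (10, 9) contributes a regular 16-gon of circumradius 4.319 (interpolated between r1=4.5 and r2=3 at t=0.121); the r=2.5 cylinder at (8.5, 2) gives a regular 16-gon of circumradius 2.5 (constant along its height); Taking the union: the regions partially overlap (shared area 7.38 mm²), so overlapping operands fuse into one piece — 2 connected regions; the cube at (5.5, 0.5) is present — its section is the full 4×22 rectangle; Combining (union): the regions partially overlap (shared area 41.59 mm²), so overlapping operands fuse into one piece — 1 connected region. Overall, the cross-section is a single solid region. The nearest boundary edge runs (10.81, 1.04)→(10.27, 0.23); distance from the point to it = 2.76 mm. The point is not inside any of the regions above, so it lies outside the cross-section (2.76 mm from the nearest boundary).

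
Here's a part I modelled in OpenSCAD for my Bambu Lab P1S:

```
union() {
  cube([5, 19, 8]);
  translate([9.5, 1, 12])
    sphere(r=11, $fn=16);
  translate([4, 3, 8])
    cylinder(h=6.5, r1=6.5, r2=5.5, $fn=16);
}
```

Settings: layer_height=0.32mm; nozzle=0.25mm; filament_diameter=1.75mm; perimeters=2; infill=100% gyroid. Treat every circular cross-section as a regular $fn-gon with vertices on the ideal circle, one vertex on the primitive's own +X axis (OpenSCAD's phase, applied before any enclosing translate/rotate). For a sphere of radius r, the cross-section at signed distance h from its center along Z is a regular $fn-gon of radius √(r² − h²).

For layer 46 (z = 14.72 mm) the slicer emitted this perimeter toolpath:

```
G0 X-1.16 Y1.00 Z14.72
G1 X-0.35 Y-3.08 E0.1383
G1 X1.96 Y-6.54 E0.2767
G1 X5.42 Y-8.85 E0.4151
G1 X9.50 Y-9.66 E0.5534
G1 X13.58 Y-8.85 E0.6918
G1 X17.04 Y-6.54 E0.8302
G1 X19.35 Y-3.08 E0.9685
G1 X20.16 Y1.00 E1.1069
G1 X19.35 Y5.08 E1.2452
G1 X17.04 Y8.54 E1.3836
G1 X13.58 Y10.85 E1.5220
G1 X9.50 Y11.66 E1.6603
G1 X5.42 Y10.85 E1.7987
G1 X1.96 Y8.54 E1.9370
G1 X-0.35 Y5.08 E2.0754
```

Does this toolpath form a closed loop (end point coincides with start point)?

Start point (G0): (-1.16, 1.00). End point (last G1): the path does not return to the start — open.

no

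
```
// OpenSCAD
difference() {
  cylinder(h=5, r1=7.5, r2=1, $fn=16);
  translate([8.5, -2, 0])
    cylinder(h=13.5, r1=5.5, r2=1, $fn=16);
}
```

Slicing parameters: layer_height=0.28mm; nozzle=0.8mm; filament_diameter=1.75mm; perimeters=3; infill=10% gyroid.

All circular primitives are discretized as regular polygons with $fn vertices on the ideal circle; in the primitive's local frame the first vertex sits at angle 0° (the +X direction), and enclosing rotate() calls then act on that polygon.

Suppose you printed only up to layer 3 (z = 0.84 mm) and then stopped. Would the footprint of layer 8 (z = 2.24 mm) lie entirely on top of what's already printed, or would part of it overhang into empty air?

part overhangs

Compare the two slices. At z = 0.84: the cone (r1=7.5→r2=1) has section circumradius 6.408 here — a regular 16-gon (area = (16/2)·6.408²·sin(360°/16) = 125.71 mm²); the cone at (8.5, -2): at t=0.062 of its height the radius interpolates to r₁+(r₂−r₁)t = 5.220, giving a regular 16-gon of that circumradius (area = (16/2)·5.220²·sin(360°/16) = 83.42 mm²); After the difference (first − rest): starting from the cone (125.71 mm²), the cone at (8.5, -2) partially overlaps it — only the 13.92 mm² overlap (of its 83.42 mm²) is removed, clipping the outline — area = 111.79 mm². At z = 2.24: the cone contributes a regular 16-gon of circumradius 4.588 (interpolated between r1=7.5 and r2=1 at t=0.448) (area = (16/2)·4.588²·sin(360°/16) = 64.44 mm²); the cone at (8.5, -2) (r1=5.5→r2=1) has section circumradius 4.753 here — a regular 16-gon (area = (16/2)·4.753²·sin(360°/16) = 69.17 mm²); Subtracting the remaining from the first: starting from the cone (64.44 mm²), the cone at (8.5, -2) partially overlaps it — only the 1.00 mm² overlap (of its 69.17 mm²) is removed, clipping the outline — area = 63.44 mm². Checking containment: at z = 2.24 the cross-section extends beyond the z = 0.84 cross-section by about 1.65 mm².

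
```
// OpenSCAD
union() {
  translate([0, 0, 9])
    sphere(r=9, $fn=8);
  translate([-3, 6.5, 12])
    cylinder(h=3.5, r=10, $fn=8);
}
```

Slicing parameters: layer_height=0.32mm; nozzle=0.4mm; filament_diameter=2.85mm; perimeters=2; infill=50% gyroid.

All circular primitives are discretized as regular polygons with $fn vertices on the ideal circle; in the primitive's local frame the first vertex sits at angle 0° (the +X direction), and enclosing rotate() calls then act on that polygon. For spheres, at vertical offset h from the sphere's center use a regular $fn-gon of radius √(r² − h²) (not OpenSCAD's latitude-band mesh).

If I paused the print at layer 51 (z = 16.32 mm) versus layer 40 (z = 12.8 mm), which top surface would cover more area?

Layer 51 (z = 16.32): the r=9 sphere slices to a regular 8-gon of circumradius 5.236 (√(r²−h²) with h=7.32 from center) (area = (8/2)·5.236²·sin(360°/8) = 77.55 mm²); the cylinder at (-3, 6.5) does not reach this height (z outside [12, 15.5]); Combining (union): only the r=9 sphere is present, so the union is just that shape — area = 77.55 mm². So its area = 77.55 mm². Layer 40 (z = 12.8): the sphere: section is a regular 8-gon, circumradius = √(r²−h²) = √(9²−3.8²) = 8.158 (area = (8/2)·8.158²·sin(360°/8) = 188.26 mm²); the r=10 cylinder at (-3, 6.5) gives a regular 8-gon of circumradius 10 (constant along its height) (area = (8/2)·10.000²·sin(360°/8) = 282.84 mm²); Merging all regions: the regions partially overlap — summed areas 471.10 mm² minus the doubly-counted overlap 111.72 mm² gives 359.38 mm² — area = 359.38 mm². So its area = 359.38 mm². Layer 40 is larger (359.38 vs 77.55 mm²).

layer 40 (z = 12.8 mm)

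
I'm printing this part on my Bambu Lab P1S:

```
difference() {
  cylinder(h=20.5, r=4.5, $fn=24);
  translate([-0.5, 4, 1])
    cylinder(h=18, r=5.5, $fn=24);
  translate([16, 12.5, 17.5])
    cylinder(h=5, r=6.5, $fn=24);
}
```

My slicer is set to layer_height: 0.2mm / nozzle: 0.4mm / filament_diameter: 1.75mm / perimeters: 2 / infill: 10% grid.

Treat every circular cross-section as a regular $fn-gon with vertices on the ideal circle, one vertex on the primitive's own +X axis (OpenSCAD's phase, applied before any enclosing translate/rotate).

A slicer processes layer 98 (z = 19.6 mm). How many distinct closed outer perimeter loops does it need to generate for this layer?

At z = 19.6 mm: the r=4.5 cylinder contributes a regular 24-gon of circumradius 4.5; the cylinder at (-0.5, 4) is not intersected at this z (z outside [1, 19]); the r=6.5 cylinder at (16, 12.5) gives a regular 24-gon of circumradius 6.5 (constant along its height); Subtracting the remaining from the first: starting from the r=4.5 cylinder, the r=6.5 cylinder at (16, 12.5) misses the remaining region (no effect) — 1 connected region. The result has 1 disconnected region.

1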